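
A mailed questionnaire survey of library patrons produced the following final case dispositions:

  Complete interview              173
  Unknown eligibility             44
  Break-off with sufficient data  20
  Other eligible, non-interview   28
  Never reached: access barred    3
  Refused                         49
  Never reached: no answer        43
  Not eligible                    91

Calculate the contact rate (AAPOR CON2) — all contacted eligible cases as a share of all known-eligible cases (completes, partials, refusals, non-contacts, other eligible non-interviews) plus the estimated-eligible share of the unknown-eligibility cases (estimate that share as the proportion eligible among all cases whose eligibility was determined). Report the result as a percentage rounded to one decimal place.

77.1%

No contact after all attempts = 43 + 3 = 46
Numerator → 173 + 20 + 49 + 28 = 270
Eligible (known) → 173 + 20 + 49 + 46 + 28 = 316
e = 316 / (316 + 91) = 316 / 407 = 0.7764
Eligible share of unknowns → 0.7764 × 44 = 34.16
Denom → 316 + 34.16 = 350.16
CON2 = 270 / 350.16 = 0.7711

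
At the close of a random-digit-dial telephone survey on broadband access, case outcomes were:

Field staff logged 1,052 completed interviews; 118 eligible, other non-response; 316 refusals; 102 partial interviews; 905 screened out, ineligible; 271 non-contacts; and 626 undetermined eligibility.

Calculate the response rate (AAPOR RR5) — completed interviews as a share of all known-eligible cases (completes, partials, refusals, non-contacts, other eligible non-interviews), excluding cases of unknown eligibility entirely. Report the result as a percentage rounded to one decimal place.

Num: 1052
Base: 1052 + 102 + 316 + 271 + 118 = 1859
RR5 = 1052 / 1859 = 0.5659

56.6%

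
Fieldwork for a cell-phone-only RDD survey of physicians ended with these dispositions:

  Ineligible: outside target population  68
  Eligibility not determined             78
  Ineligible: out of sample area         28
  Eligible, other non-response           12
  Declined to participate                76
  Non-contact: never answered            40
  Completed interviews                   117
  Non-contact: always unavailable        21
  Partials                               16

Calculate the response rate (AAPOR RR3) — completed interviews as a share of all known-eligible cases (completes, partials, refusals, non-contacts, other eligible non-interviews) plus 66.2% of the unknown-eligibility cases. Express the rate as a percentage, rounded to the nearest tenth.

35.1%

No answer / not reached = 40 + 21 = 61
Out of scope = 68 + 28 = 96
Numerator → 117
Eligible (known) → 117 + 16 + 76 + 61 + 12 = 282
e × U → 0.6620 × 78 = 51.64
Base → 282 + 51.64 = 333.64
RR3 = 117 / 333.64 = 0.3507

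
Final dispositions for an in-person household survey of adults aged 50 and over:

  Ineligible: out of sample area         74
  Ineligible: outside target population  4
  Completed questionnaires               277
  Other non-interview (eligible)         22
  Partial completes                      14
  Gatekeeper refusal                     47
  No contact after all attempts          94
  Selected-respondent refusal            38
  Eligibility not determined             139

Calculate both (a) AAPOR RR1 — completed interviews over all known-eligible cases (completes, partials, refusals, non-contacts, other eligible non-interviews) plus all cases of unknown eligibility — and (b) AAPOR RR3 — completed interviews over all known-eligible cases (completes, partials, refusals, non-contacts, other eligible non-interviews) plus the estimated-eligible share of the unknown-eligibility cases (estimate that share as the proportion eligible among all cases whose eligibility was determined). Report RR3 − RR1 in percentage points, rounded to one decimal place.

Refusal or break-off = 47 + 38 = 85
Ineligible = 4 + 74 = 78
Top: 277
Denominator: 277 + 14 + 85 + 94 + 22 + 139 = 631
RR1 = 277 / 631 = 0.4390
Eligible (known): 277 + 14 + 85 + 94 + 22 = 492
e = 492 / (492 + 78) = 492 / 570 = 0.8632
Eligible share of unknowns: 0.8632 × 139 = 119.98
Denominator: 492 + 119.98 = 611.98
RR3 = 277 / 611.98 = 0.4526
Difference = 45.26 − 43.90 = 1.36 percentage points

1.4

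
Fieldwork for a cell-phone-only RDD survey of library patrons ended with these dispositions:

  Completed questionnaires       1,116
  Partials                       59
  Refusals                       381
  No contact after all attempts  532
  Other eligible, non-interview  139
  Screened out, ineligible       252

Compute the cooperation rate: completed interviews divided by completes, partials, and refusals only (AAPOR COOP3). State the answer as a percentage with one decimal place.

Num = 1116
Denom = 1116 + 59 + 381 = 1556
COOP3 = 1116 / 1556 = 0.7172

71.7%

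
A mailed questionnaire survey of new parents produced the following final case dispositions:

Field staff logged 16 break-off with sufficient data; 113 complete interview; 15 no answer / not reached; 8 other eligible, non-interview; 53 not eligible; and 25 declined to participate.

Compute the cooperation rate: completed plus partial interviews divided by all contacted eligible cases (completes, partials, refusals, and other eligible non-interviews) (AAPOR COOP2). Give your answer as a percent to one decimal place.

79.6%

Num: 113 + 16 = 129
Base: 113 + 16 + 25 + 8 = 162
COOP2 = 129 / 162 = 0.7963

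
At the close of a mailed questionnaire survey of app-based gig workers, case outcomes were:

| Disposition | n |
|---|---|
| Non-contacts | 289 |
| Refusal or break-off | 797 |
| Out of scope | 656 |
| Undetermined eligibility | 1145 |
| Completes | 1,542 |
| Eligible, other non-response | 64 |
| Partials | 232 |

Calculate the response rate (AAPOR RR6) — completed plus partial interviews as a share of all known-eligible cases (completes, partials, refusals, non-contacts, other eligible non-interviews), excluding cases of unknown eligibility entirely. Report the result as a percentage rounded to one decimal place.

60.7%

Num = 1542 + 232 = 1774
Denom = 1542 + 232 + 797 + 289 + 64 = 2924
RR6 = 1774 / 2924 = 0.6067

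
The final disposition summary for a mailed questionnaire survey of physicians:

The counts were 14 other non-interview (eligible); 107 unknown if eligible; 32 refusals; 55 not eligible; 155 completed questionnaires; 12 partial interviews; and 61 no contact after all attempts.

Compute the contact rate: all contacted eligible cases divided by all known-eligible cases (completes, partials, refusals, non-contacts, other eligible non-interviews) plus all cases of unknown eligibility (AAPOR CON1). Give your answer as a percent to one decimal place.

Top: 155 + 12 + 32 + 14 = 213
Denom: 155 + 12 + 32 + 61 + 14 + 107 = 381
CON1 = 213 / 381 = 0.5591

55.9%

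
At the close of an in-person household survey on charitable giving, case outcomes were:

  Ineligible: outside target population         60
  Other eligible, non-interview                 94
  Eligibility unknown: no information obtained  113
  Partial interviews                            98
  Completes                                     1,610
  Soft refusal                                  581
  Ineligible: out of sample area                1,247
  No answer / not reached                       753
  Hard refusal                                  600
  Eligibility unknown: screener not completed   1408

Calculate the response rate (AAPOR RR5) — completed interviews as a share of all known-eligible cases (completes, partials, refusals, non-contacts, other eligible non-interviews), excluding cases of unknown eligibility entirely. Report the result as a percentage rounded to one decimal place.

Refused = 600 + 581 = 1181
Eligibility not determined = 1408 + 113 = 1521
Out of scope = 60 + 1247 = 1307
Num: 1610
Denominator: 1610 + 98 + 1181 + 753 + 94 = 3736
RR5 = 1610 / 3736 = 0.4309

43.1%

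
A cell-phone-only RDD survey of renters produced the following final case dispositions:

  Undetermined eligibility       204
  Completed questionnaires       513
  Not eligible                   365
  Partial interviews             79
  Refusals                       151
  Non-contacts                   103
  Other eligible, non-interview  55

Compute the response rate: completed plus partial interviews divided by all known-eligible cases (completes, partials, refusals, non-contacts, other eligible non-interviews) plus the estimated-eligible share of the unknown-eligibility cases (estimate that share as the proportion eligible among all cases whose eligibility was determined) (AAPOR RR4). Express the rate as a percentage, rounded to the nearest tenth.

Numerator: 513 + 79 = 592
Determined eligible: 513 + 79 + 151 + 103 + 55 = 901
e = 901 / (901 + 365) = 901 / 1266 = 0.7117
e × U: 0.7117 × 204 = 145.19
Base: 901 + 145.19 = 1046.19
RR4 = 592 / 1046.19 = 0.5659

56.6%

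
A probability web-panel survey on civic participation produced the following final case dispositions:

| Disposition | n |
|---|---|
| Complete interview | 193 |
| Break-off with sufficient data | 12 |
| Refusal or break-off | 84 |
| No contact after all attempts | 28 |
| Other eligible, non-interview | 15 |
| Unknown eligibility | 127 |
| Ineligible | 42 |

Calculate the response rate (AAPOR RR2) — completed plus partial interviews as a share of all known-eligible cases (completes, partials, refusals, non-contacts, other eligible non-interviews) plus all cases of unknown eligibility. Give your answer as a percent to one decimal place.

44.7%

Numerator → 193 + 12 = 205
Denominator → 193 + 12 + 84 + 28 + 15 + 127 = 459
RR2 = 205 / 459 = 0.4466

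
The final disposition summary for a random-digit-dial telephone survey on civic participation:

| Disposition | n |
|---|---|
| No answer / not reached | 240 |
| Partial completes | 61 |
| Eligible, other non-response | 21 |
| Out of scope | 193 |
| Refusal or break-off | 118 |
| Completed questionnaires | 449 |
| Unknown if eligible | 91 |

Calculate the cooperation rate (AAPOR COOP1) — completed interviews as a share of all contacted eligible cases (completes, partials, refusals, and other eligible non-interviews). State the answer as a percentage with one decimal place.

Num = 449
Denominator = 449 + 61 + 118 + 21 = 649
COOP1 = 449 / 649 = 0.6918

69.2%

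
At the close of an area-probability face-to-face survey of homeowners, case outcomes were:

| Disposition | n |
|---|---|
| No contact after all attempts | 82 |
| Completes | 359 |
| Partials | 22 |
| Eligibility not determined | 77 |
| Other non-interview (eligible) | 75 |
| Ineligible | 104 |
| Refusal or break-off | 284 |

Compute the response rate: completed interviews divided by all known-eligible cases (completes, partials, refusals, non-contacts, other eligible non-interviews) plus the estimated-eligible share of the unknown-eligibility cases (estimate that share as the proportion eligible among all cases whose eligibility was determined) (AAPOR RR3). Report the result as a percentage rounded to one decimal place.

Numerator = 359
Determined eligible = 359 + 22 + 284 + 82 + 75 = 822
e = 822 / (822 + 104) = 822 / 926 = 0.8877
Estimated eligible among unknowns = 0.8877 × 77 = 68.35
Denom = 822 + 68.35 = 890.35
RR3 = 359 / 890.35 = 0.4032

40.3%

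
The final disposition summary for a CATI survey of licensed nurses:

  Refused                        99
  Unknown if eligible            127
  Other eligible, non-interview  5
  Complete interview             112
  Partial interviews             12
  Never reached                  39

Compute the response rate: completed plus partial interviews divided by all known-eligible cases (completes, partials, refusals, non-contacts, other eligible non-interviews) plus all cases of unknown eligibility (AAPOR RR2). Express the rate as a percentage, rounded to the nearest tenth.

31.5%

Numerator: 112 + 12 = 124
Denominator: 112 + 12 + 99 + 39 + 5 + 127 = 394
RR2 = 124 / 394 = 0.3147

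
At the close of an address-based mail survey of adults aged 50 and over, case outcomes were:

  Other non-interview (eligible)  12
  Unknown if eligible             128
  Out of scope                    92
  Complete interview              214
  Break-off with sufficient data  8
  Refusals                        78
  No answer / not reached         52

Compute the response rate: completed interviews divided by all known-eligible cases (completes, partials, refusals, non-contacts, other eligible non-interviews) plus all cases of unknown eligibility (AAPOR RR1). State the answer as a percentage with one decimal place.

Top: 214
Denominator: 214 + 8 + 78 + 52 + 12 + 128 = 492
RR1 = 214 / 492 = 0.4350

43.5%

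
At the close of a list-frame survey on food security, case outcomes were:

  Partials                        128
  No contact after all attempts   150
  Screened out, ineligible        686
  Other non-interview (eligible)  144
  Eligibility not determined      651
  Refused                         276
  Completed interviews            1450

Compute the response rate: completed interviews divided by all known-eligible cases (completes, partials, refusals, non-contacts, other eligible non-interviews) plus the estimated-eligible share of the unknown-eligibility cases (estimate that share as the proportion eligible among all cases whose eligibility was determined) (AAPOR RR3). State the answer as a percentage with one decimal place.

54.9%

Top → 1450
Known eligible → 1450 + 128 + 276 + 150 + 144 = 2148
e = 2148 / (2148 + 686) = 2148 / 2834 = 0.7579
e × U → 0.7579 × 651 = 493.39
Denom → 2148 + 493.39 = 2641.39
RR3 = 1450 / 2641.39 = 0.5490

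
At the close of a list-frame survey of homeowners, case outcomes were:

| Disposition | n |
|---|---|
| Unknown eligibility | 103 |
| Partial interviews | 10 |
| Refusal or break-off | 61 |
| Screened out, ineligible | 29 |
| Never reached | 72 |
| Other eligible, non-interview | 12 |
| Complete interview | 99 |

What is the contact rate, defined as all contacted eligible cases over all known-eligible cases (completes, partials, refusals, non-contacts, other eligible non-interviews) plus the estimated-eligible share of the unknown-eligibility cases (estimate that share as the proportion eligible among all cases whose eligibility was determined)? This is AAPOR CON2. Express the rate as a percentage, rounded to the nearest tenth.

52.5%

Numerator → 99 + 10 + 61 + 12 = 182
Determined eligible → 99 + 10 + 61 + 72 + 12 = 254
e = 254 / (254 + 29) = 254 / 283 = 0.8975
Estimated eligible among unknowns → 0.8975 × 103 = 92.44
Base → 254 + 92.44 = 346.44
CON2 = 182 / 346.44 = 0.5253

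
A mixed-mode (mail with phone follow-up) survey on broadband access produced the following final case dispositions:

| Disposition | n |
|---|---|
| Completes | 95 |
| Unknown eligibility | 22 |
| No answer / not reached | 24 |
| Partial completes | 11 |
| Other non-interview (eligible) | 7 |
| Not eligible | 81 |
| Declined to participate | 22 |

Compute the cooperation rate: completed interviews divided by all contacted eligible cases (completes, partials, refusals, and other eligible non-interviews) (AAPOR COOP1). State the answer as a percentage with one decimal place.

70.4%

Top: 95
Denom: 95 + 11 + 22 + 7 = 135
COOP1 = 95 / 135 = 0.7037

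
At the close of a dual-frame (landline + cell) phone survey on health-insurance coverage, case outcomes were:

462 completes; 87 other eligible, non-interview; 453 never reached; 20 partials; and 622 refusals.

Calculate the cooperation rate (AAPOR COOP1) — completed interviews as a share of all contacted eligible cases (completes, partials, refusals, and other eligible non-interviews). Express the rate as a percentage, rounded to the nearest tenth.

Top = 462
Denominator = 462 + 20 + 622 + 87 = 1191
COOP1 = 462 / 1191 = 0.3879

38.8%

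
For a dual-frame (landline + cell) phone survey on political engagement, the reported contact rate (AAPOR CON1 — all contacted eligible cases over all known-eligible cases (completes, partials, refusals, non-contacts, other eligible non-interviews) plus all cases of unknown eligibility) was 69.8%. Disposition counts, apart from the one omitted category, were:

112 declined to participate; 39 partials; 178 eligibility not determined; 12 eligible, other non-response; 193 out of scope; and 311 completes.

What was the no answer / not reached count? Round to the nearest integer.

27

Num: 311 + 39 + 112 + 12 = 474
CON1 = 474 / D = 0.698
D = 474 / 0.698 = 679.1
Other denominator terms total 652
no answer / not reached = 679.1 − 652 ≈ 27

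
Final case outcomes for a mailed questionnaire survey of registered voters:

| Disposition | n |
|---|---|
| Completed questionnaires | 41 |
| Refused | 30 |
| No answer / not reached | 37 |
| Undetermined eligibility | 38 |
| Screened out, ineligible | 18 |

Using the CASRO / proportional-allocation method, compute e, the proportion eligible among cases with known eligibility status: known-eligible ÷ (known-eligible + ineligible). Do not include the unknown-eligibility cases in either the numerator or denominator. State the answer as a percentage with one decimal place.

85.7%

Determined eligible = 41 + 30 + 37 = 108
e = 108 / (108 + 18) = 108 / 126 = 0.8571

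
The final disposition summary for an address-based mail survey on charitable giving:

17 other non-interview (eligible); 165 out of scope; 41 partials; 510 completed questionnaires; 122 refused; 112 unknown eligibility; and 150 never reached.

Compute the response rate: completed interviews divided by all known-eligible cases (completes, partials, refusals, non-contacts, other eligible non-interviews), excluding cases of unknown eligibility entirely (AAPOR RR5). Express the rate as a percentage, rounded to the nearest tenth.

Num: 510
Base: 510 + 41 + 122 + 150 + 17 = 840
RR5 = 510 / 840 = 0.6071

60.7%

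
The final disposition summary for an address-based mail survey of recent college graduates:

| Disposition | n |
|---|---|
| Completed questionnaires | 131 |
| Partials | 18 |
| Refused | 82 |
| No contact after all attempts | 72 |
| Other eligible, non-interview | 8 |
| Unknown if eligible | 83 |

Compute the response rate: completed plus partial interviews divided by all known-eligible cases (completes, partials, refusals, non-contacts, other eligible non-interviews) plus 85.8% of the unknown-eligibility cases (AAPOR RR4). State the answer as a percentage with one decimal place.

39.0%

Top → 131 + 18 = 149
Eligible (known) → 131 + 18 + 82 + 72 + 8 = 311
Estimated eligible among unknowns → 0.8580 × 83 = 71.21
Base → 311 + 71.21 = 382.21
RR4 = 149 / 382.21 = 0.3898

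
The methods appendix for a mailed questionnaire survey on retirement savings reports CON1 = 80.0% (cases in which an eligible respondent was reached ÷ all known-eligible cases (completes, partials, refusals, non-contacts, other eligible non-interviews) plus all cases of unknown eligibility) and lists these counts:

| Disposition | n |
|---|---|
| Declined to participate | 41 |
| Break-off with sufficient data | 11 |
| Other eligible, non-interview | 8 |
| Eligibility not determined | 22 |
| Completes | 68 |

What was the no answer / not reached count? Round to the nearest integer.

10

Numerator: 68 + 11 + 41 + 8 = 128
CON1 = 128 / D = 0.800
D = 128 / 0.800 = 160.0
Rest of base = 150
no answer / not reached = 160.0 − 150 ≈ 10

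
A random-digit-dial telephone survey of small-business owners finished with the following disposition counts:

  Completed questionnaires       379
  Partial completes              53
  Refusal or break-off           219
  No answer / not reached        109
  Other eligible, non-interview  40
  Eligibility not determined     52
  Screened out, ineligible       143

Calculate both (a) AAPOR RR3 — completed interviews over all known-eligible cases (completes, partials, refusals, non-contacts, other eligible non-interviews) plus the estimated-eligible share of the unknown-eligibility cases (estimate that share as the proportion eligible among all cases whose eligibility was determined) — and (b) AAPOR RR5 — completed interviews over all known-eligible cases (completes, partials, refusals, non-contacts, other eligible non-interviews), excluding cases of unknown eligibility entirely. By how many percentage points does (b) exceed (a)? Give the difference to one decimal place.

Num = 379
Known eligible = 379 + 53 + 219 + 109 + 40 = 800
e = 800 / (800 + 143) = 800 / 943 = 0.8484
Eligible share of unknowns = 0.8484 × 52 = 44.12
Denom = 800 + 44.12 = 844.12
RR3 = 379 / 844.12 = 0.4490
Denom = 379 + 53 + 219 + 109 + 40 = 800
RR5 = 379 / 800 = 0.4738
Difference = 47.38 − 44.90 = 2.48 percentage points

2.5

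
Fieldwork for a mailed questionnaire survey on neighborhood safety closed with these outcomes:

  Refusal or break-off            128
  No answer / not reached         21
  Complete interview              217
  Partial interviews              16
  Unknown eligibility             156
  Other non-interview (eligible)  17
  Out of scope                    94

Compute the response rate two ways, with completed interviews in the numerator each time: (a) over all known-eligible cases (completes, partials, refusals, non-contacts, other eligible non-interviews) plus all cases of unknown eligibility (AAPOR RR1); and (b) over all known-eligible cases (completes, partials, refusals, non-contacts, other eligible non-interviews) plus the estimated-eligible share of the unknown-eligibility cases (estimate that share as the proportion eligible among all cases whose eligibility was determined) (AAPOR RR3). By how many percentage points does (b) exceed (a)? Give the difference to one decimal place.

Num: 217
Denom: 217 + 16 + 128 + 21 + 17 + 156 = 555
RR1 = 217 / 555 = 0.3910
Known eligible: 217 + 16 + 128 + 21 + 17 = 399
e = 399 / (399 + 94) = 399 / 493 = 0.8093
Estimated eligible among unknowns: 0.8093 × 156 = 126.25
Denom: 399 + 126.25 = 525.25
RR3 = 217 / 525.25 = 0.4131
Difference = 41.31 − 39.10 = 2.21 percentage points

2.2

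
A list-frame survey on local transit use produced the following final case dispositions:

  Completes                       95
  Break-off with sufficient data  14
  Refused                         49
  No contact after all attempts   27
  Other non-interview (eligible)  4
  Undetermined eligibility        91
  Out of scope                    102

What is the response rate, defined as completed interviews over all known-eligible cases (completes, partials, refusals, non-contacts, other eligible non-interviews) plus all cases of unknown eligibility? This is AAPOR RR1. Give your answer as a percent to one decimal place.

Num: 95
Denominator: 95 + 14 + 49 + 27 + 4 + 91 = 280
RR1 = 95 / 280 = 0.3393

33.9%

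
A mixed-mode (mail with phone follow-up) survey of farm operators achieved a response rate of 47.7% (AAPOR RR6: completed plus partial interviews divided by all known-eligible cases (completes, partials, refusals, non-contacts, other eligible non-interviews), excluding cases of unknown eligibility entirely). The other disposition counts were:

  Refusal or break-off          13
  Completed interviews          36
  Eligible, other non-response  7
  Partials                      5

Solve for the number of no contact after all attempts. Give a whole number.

25

Num → 36 + 5 = 41
RR6 = 41 / D = 0.477
D = 41 / 0.477 = 86.0
Remaining denominator categories sum to 61
no contact after all attempts = 86.0 − 61 ≈ 25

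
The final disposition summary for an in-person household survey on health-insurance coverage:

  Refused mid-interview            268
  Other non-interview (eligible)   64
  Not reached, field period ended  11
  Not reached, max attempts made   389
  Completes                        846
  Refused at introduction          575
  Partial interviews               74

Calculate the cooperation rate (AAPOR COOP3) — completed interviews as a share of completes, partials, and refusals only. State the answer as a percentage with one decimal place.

Refused = 575 + 268 = 843
No answer / not reached = 11 + 389 = 400
Num: 846
Base: 846 + 74 + 843 = 1763
COOP3 = 846 / 1763 = 0.4799

48.0%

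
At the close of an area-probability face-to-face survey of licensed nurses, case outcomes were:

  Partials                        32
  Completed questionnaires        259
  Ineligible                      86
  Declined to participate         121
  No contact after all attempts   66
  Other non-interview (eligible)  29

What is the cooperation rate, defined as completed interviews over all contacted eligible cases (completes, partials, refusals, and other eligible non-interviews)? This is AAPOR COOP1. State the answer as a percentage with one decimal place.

58.7%

Top = 259
Base = 259 + 32 + 121 + 29 = 441
COOP1 = 259 / 441 = 0.5873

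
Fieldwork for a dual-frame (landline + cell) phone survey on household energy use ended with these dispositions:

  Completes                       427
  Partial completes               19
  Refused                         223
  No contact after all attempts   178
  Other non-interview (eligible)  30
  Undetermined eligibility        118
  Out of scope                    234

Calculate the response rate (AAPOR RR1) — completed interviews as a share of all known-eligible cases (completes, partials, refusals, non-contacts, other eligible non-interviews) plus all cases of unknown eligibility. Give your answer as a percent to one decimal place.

42.9%

Numerator = 427
Denom = 427 + 19 + 223 + 178 + 30 + 118 = 995
RR1 = 427 / 995 = 0.4291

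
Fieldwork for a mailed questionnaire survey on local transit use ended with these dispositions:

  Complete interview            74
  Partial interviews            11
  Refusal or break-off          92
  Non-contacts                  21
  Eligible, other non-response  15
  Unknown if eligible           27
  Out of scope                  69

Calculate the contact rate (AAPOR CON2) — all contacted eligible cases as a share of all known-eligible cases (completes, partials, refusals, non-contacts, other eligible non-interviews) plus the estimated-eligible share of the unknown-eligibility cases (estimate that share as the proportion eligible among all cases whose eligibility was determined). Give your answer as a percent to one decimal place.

82.3%

Top → 74 + 11 + 92 + 15 = 192
Determined eligible → 74 + 11 + 92 + 21 + 15 = 213
e = 213 / (213 + 69) = 213 / 282 = 0.7553
Eligible share of unknowns → 0.7553 × 27 = 20.39
Denominator → 213 + 20.39 = 233.39
CON2 = 192 / 233.39 = 0.8227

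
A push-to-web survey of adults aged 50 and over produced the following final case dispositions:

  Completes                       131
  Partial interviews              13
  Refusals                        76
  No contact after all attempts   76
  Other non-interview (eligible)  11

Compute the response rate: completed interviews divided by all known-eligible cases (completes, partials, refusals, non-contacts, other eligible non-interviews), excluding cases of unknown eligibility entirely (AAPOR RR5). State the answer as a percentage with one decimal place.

42.7%

Top: 131
Denominator: 131 + 13 + 76 + 76 + 11 = 307
RR5 = 131 / 307 = 0.4267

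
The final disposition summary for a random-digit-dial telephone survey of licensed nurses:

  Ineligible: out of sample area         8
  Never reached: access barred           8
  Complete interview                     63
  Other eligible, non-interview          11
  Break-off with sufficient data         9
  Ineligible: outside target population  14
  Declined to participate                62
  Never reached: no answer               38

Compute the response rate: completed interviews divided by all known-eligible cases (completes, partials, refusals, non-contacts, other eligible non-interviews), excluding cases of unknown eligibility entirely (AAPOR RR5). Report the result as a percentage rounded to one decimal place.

Never reached = 38 + 8 = 46
Not eligible = 14 + 8 = 22
Num: 63
Base: 63 + 9 + 62 + 46 + 11 = 191
RR5 = 63 / 191 = 0.3298

33.0%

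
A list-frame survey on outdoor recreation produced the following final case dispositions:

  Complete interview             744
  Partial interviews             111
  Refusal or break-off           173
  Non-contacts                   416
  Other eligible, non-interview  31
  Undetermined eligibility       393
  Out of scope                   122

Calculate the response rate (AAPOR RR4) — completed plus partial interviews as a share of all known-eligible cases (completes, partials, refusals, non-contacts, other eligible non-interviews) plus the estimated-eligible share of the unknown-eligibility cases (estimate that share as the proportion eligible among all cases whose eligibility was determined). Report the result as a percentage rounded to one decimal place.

46.5%

Numerator: 744 + 111 = 855
Eligible (known): 744 + 111 + 173 + 416 + 31 = 1475
e = 1475 / (1475 + 122) = 1475 / 1597 = 0.9236
Eligible share of unknowns: 0.9236 × 393 = 362.97
Denominator: 1475 + 362.97 = 1837.97
RR4 = 855 / 1837.97 = 0.4652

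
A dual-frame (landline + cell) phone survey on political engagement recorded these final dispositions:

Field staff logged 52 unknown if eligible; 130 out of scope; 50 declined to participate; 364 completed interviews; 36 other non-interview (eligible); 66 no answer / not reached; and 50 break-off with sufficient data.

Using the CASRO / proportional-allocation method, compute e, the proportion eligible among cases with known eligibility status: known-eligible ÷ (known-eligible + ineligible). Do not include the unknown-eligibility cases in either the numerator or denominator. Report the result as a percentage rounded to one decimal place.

81.3%

Known eligible → 364 + 50 + 50 + 66 + 36 = 566
e = 566 / (566 + 130) = 566 / 696 = 0.8132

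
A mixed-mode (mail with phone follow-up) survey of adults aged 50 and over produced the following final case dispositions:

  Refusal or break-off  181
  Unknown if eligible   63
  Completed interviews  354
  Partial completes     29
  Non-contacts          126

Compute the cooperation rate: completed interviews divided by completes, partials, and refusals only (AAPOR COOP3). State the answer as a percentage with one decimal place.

Num = 354
Base = 354 + 29 + 181 = 564
COOP3 = 354 / 564 = 0.6277

62.8%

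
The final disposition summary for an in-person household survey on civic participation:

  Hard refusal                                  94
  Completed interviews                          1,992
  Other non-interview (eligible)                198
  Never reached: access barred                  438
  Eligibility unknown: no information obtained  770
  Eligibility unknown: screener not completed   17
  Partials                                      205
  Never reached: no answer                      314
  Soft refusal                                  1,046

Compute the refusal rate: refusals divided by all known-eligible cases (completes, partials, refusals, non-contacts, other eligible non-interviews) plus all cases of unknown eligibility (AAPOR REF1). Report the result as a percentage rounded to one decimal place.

Declined to participate = 94 + 1046 = 1140
Non-contacts = 314 + 438 = 752
Unknown eligibility = 17 + 770 = 787
Top = 1140
Denominator = 1992 + 205 + 1140 + 752 + 198 + 787 = 5074
REF1 = 1140 / 5074 = 0.2247

22.5%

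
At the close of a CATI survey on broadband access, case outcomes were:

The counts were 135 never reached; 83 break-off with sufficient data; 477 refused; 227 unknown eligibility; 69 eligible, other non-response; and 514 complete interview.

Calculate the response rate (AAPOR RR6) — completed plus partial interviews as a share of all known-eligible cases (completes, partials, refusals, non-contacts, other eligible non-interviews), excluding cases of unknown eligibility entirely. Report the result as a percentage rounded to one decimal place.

46.7%

Num: 514 + 83 = 597
Denominator: 514 + 83 + 477 + 135 + 69 = 1278
RR6 = 597 / 1278 = 0.4671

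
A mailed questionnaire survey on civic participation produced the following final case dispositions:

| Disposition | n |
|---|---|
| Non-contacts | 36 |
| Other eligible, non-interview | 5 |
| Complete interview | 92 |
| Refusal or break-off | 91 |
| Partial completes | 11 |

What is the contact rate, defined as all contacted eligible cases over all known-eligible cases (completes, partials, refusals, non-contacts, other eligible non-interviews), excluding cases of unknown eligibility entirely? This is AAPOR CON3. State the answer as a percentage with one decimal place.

84.7%

Numerator → 92 + 11 + 91 + 5 = 199
Base → 92 + 11 + 91 + 36 + 5 = 235
CON3 = 199 / 235 = 0.8468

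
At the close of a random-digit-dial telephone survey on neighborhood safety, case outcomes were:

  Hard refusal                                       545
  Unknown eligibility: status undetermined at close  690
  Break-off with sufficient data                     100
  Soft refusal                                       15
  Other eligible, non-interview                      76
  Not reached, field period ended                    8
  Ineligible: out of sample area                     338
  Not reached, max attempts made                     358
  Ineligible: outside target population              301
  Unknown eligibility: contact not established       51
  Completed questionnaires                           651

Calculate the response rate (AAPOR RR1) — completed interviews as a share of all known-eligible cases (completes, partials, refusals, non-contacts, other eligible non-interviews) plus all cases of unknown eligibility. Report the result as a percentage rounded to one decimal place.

Declined to participate = 545 + 15 = 560
No contact after all attempts = 8 + 358 = 366
Eligibility not determined = 51 + 690 = 741
Screened out, ineligible = 301 + 338 = 639
Num → 651
Denominator → 651 + 100 + 560 + 366 + 76 + 741 = 2494
RR1 = 651 / 2494 = 0.2610

26.1%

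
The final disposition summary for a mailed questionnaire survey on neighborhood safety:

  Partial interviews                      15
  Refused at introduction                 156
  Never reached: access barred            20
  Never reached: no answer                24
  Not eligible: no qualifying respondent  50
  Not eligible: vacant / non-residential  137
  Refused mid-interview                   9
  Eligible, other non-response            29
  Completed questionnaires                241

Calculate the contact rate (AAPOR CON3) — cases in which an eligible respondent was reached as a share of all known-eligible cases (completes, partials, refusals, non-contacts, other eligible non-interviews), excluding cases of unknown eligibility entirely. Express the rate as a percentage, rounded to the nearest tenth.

Refusal or break-off = 156 + 9 = 165
Non-contacts = 24 + 20 = 44
Not eligible = 50 + 137 = 187
Numerator: 241 + 15 + 165 + 29 = 450
Base: 241 + 15 + 165 + 44 + 29 = 494
CON3 = 450 / 494 = 0.9109

91.1%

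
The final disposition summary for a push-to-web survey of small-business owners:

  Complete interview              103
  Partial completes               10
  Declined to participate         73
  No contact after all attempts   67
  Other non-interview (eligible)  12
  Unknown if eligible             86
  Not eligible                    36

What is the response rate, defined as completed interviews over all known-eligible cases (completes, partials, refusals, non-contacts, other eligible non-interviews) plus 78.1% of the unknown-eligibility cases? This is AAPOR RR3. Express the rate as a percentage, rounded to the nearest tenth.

Top: 103
Eligible (known): 103 + 10 + 73 + 67 + 12 = 265
e × U: 0.7810 × 86 = 67.17
Base: 265 + 67.17 = 332.17
RR3 = 103 / 332.17 = 0.3101

31.0%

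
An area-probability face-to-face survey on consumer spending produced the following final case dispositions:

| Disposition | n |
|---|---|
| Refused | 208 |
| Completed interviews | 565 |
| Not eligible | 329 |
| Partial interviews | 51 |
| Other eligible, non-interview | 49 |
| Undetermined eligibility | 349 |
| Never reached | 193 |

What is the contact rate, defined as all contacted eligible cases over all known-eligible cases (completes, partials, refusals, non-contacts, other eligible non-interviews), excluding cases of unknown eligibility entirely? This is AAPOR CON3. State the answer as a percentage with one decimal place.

Num → 565 + 51 + 208 + 49 = 873
Base → 565 + 51 + 208 + 193 + 49 = 1066
CON3 = 873 / 1066 = 0.8189

81.9%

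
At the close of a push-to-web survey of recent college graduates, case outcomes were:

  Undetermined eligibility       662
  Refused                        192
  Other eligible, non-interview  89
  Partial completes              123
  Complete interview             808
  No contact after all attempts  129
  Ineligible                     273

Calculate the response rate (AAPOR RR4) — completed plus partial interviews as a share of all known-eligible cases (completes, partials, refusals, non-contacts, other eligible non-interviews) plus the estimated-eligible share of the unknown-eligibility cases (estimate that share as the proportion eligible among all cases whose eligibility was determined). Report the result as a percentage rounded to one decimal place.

49.2%

Numerator = 808 + 123 = 931
Known eligible = 808 + 123 + 192 + 129 + 89 = 1341
e = 1341 / (1341 + 273) = 1341 / 1614 = 0.8309
Eligible share of unknowns = 0.8309 × 662 = 550.06
Denom = 1341 + 550.06 = 1891.06
RR4 = 931 / 1891.06 = 0.4923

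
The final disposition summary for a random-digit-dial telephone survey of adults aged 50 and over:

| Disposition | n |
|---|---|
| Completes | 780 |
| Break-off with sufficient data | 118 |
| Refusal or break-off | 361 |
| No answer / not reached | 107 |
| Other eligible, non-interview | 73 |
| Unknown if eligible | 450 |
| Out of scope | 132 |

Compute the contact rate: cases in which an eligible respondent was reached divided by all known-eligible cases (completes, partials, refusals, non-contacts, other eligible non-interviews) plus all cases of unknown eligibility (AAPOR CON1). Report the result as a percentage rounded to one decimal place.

70.5%

Numerator = 780 + 118 + 361 + 73 = 1332
Base = 780 + 118 + 361 + 107 + 73 + 450 = 1889
CON1 = 1332 / 1889 = 0.7051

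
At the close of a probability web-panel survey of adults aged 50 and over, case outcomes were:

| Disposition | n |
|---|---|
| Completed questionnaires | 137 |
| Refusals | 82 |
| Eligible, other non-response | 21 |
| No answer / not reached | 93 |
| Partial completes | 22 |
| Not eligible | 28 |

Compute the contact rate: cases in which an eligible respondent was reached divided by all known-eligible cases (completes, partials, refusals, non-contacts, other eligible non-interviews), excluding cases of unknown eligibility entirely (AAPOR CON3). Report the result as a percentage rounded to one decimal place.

Num: 137 + 22 + 82 + 21 = 262
Denom: 137 + 22 + 82 + 93 + 21 = 355
CON3 = 262 / 355 = 0.7380

73.8%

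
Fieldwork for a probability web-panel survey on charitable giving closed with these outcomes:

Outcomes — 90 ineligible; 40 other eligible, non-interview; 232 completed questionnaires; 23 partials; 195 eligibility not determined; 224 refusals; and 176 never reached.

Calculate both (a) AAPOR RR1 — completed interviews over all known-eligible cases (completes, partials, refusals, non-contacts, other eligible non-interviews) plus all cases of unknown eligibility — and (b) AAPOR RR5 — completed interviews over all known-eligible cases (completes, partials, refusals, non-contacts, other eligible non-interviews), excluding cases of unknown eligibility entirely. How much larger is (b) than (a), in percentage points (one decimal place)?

7.3

Num → 232
Denom → 232 + 23 + 224 + 176 + 40 + 195 = 890
RR1 = 232 / 890 = 0.2607
Denom → 232 + 23 + 224 + 176 + 40 = 695
RR5 = 232 / 695 = 0.3338
Difference = 33.38 − 26.07 = 7.31 percentage points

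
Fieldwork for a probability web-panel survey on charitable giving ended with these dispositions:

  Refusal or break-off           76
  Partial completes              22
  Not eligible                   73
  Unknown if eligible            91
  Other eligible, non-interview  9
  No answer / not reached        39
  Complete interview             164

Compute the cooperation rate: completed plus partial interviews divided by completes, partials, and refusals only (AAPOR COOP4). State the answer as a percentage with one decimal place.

Numerator = 164 + 22 = 186
Base = 164 + 22 + 76 = 262
COOP4 = 186 / 262 = 0.7099

71.0%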